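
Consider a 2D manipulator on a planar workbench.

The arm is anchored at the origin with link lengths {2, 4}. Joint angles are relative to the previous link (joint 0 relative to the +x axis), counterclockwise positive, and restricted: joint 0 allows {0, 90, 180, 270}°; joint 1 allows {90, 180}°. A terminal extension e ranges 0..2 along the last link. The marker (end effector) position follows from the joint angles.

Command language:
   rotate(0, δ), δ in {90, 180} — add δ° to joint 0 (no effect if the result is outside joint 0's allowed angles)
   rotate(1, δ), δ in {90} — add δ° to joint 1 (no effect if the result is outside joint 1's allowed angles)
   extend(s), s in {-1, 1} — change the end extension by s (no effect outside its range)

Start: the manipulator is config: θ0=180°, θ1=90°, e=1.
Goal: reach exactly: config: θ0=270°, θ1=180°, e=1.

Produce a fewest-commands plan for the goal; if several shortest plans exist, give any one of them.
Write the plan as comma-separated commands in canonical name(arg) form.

rotate(0, 90), rotate(1, 90)

t0: config: θ0=180°, θ1=90°, e=1
1. rotate(0, 90) → config: θ0=270°, θ1=90°, e=1
2. rotate(1, 90) → config: θ0=270°, θ1=180°, e=1
minimal: 2 command(s), checked below 2.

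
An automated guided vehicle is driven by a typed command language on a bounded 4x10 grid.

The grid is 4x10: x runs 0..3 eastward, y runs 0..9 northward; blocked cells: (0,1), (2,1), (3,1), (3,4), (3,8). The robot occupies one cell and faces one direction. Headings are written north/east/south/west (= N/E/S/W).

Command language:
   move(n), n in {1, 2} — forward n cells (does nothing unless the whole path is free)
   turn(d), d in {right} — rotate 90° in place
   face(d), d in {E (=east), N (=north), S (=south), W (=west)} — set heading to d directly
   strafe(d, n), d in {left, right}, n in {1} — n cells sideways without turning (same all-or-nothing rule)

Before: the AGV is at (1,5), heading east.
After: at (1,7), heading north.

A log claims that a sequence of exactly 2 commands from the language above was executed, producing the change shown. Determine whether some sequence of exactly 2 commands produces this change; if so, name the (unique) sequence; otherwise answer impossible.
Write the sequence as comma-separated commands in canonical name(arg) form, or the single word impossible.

key: running move(2) before face(N) would end elsewhere — order is forced
begin: at (1,5), heading east
1. face(N) → at (1,5), heading north
2. move(2) → at (1,7), heading north
all 81 alternatives checked — unique.

face(N), move(2)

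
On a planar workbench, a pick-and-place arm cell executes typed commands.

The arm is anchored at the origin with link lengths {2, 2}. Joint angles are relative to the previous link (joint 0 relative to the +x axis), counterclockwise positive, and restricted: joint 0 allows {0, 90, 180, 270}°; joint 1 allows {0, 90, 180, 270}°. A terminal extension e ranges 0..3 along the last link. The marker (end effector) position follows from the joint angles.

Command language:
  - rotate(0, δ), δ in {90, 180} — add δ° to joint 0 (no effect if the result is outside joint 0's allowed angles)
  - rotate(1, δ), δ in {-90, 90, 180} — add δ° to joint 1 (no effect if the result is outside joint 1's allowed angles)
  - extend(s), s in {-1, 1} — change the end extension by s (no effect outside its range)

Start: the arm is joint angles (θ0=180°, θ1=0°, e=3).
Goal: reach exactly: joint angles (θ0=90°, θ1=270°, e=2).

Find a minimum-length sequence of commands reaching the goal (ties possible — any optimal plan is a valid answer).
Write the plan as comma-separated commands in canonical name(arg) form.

start: joint angles (θ0=180°, θ1=0°, e=3)
1. rotate(1, -90) → joint angles (θ0=180°, θ1=270°, e=3)
2. rotate(0, 90) → joint angles (θ0=270°, θ1=270°, e=3)
3. rotate(0, 180) → joint angles (θ0=90°, θ1=270°, e=3)
4. extend(-1) → joint angles (θ0=90°, θ1=270°, e=2)
shorter routes all fall short; 4 is best.

rotate(1, -90), rotate(0, 90), rotate(0, 180), extend(-1)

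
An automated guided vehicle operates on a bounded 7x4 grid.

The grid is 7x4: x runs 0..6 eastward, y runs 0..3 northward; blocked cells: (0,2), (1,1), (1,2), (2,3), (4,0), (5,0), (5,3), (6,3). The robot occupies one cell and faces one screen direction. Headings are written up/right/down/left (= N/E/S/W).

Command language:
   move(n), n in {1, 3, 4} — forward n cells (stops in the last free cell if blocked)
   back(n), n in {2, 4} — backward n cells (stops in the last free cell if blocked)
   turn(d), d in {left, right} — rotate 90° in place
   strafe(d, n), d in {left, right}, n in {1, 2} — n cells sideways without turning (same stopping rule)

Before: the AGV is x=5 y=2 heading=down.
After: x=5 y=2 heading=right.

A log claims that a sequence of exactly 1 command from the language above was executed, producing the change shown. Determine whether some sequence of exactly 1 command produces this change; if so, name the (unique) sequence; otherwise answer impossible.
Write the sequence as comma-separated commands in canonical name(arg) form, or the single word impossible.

turn(left)

key: (5,2) unchanged — the single command moves nothing
initial: x=5 y=2 heading=down
[1] after turn(left): x=5 y=2 heading=right
no rival 1-sequence matches.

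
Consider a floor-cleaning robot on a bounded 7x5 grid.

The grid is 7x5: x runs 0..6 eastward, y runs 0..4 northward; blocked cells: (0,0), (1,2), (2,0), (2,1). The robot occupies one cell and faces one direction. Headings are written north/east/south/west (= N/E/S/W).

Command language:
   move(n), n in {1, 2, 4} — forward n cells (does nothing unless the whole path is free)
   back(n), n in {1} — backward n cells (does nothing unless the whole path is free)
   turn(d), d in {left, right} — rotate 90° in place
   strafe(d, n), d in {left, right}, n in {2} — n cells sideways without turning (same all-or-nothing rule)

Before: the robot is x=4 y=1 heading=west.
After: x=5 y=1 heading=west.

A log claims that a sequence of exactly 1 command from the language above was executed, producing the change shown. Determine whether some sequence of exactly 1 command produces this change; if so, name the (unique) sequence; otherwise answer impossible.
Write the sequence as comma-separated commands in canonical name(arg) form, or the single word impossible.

back(1)

key: heading stays W — the single command does not turn
t0: x=4 y=1 heading=west
t=1 back(1) ⇒ x=5 y=1 heading=west
all 8 alternatives checked — unique.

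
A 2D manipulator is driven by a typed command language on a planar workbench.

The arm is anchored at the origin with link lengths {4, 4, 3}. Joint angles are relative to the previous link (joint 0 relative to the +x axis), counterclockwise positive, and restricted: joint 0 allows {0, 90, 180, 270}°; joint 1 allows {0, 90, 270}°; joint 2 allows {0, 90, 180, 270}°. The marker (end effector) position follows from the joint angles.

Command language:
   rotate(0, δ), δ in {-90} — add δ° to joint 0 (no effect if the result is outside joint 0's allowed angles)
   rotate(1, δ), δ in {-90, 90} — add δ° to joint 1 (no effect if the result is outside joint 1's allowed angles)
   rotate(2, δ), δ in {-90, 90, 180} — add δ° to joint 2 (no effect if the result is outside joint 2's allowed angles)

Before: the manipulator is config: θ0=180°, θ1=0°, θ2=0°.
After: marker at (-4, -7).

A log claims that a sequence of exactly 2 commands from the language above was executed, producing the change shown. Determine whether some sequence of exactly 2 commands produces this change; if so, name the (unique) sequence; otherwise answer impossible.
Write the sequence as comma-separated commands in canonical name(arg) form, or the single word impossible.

initial: config: θ0=180°, θ1=0°, θ2=0°
t=1 rotate(1, 90) ⇒ config: θ0=180°, θ1=90°, θ2=0°
t=2 rotate(1, 90) ⇒ config: θ0=180°, θ1=90°, θ2=0°
all 36 alternatives checked — unique.

rotate(1, 90), rotate(1, 90)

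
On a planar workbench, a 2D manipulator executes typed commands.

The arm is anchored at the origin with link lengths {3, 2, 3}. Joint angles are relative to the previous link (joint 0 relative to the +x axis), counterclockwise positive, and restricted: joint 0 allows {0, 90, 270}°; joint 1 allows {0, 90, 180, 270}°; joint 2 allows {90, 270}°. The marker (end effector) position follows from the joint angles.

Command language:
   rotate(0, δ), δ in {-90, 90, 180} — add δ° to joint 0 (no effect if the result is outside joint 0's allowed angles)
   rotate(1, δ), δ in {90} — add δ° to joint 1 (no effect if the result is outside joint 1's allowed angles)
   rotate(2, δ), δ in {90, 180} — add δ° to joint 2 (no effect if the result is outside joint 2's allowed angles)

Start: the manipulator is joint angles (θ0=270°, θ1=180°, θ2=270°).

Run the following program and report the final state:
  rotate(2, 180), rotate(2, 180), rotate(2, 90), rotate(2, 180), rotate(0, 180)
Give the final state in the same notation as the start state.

begin: joint angles (θ0=270°, θ1=180°, θ2=270°)
1. rotate(2, 180) → joint angles (θ0=270°, θ1=180°, θ2=90°)
2. rotate(2, 180) → joint angles (θ0=270°, θ1=180°, θ2=270°)
3. rotate(2, 90) → joint angles (θ0=270°, θ1=180°, θ2=270°)
4. rotate(2, 180) → joint angles (θ0=270°, θ1=180°, θ2=90°)
5. rotate(0, 180) → joint angles (θ0=90°, θ1=180°, θ2=90°)

joint angles (θ0=90°, θ1=180°, θ2=90°)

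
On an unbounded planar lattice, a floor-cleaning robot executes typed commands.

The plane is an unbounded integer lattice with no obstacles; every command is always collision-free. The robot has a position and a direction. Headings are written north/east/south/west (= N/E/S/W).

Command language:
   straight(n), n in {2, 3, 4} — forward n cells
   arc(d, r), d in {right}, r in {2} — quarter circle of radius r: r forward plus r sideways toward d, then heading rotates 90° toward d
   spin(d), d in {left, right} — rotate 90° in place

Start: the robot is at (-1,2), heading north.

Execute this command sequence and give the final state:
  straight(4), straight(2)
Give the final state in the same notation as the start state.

at (-1,8), heading north

initial: at (-1,2), heading north
t=1 straight(4) ⇒ at (-1,6), heading north
t=2 straight(2) ⇒ at (-1,8), heading north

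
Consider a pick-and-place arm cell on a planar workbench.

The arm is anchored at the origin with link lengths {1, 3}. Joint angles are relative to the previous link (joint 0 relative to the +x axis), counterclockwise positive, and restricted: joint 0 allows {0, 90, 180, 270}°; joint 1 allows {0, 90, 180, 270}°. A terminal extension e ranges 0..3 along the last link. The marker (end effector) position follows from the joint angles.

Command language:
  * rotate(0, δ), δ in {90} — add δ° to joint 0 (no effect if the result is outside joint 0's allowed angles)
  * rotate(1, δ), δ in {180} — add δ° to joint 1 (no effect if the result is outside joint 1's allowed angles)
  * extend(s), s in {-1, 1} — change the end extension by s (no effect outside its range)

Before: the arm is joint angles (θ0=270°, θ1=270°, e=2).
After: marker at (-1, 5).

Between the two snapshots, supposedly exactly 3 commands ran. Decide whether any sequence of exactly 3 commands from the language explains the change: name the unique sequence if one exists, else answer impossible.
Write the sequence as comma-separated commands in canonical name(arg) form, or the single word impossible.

rotate(0, 90), rotate(0, 90), rotate(0, 90)

from: joint angles (θ0=270°, θ1=270°, e=2)
step 1 (rotate(0, 90)): joint angles (θ0=0°, θ1=270°, e=2)
step 2 (rotate(0, 90)): joint angles (θ0=90°, θ1=270°, e=2)
step 3 (rotate(0, 90)): joint angles (θ0=180°, θ1=270°, e=2)
no rival 3-sequence matches.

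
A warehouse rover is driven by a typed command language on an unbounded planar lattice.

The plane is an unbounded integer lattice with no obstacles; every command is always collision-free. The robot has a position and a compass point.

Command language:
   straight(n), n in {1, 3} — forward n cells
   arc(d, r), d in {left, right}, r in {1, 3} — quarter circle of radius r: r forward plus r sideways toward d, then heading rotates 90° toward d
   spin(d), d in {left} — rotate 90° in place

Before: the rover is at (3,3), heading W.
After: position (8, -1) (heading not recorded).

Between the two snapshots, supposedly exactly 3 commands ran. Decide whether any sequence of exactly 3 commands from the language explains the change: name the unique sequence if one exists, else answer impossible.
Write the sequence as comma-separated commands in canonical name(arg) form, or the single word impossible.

arc(left, 1), arc(left, 3), straight(3)

key: running straight(3) before arc(left, 1) would end elsewhere — order is forced
from: at (3,3), heading W
step 1 (arc(left, 1)): at (2,2), heading S
step 2 (arc(left, 3)): at (5,-1), heading E
step 3 (straight(3)): at (8,-1), heading E
uniquely the one of 343 3-step routes that fits.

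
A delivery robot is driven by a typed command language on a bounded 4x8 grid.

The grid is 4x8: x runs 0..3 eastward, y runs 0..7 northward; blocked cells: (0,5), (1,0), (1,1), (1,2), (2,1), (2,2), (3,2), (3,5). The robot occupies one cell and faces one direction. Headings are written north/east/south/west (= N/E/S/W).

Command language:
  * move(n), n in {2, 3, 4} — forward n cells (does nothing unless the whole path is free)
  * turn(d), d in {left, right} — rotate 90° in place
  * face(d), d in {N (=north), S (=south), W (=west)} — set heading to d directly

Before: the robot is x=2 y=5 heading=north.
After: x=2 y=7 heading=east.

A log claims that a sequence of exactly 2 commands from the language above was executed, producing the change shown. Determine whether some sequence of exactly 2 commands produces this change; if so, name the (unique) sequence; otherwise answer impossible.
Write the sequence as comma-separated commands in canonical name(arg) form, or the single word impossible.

key: cell and facing (now E) both changed — the 2 commands mix motion and turning
begin: x=2 y=5 heading=north
t=1 move(2) ⇒ x=2 y=7 heading=north
t=2 turn(right) ⇒ x=2 y=7 heading=east
uniquely the one of 64 2-step routes that fits.

move(2), turn(right)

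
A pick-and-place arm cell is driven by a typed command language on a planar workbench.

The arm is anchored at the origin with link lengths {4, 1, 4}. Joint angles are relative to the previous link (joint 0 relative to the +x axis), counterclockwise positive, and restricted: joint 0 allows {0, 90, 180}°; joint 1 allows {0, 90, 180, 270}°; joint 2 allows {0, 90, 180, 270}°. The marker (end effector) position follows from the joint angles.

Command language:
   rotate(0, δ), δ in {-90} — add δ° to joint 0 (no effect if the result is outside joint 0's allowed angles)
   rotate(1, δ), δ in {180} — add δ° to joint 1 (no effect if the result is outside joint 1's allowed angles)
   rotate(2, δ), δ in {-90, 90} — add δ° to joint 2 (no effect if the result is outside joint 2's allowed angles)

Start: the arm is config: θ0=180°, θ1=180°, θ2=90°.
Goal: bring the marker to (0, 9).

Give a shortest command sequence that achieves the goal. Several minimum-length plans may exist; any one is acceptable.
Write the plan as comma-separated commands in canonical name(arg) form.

begin: config: θ0=180°, θ1=180°, θ2=90°
t=1 rotate(1, 180) ⇒ config: θ0=180°, θ1=0°, θ2=90°
t=2 rotate(0, -90) ⇒ config: θ0=90°, θ1=0°, θ2=90°
t=3 rotate(2, -90) ⇒ config: θ0=90°, θ1=0°, θ2=0°
shorter routes all fall short; 3 is best.

rotate(1, 180), rotate(0, -90), rotate(2, -90)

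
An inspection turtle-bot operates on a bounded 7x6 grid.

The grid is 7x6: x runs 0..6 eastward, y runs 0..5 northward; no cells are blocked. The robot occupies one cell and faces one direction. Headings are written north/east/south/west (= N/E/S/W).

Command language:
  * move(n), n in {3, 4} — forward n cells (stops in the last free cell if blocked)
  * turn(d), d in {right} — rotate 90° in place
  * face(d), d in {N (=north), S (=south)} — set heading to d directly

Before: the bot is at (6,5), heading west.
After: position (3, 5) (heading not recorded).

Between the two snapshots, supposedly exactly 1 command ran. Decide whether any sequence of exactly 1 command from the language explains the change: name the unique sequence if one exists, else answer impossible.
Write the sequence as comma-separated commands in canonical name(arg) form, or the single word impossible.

initial: at (6,5), heading west
1. move(3) → at (3,5), heading west
no rival 1-sequence matches.

move(3)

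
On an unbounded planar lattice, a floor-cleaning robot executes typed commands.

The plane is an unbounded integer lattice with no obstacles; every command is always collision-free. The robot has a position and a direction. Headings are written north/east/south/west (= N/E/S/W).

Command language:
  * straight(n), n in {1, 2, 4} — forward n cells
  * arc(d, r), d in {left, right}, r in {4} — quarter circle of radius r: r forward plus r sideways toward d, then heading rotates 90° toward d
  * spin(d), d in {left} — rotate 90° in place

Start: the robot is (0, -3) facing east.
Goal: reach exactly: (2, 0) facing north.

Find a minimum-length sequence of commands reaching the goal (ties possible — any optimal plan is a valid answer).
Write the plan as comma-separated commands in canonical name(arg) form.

begin: (0, -3) facing east
step 1 (straight(2)): (2, -3) facing east
step 2 (spin(left)): (2, -3) facing north
step 3 (straight(1)): (2, -2) facing north
step 4 (straight(2)): (2, 0) facing north
shorter routes all fall short; 4 is best.

straight(2), spin(left), straight(1), straight(2)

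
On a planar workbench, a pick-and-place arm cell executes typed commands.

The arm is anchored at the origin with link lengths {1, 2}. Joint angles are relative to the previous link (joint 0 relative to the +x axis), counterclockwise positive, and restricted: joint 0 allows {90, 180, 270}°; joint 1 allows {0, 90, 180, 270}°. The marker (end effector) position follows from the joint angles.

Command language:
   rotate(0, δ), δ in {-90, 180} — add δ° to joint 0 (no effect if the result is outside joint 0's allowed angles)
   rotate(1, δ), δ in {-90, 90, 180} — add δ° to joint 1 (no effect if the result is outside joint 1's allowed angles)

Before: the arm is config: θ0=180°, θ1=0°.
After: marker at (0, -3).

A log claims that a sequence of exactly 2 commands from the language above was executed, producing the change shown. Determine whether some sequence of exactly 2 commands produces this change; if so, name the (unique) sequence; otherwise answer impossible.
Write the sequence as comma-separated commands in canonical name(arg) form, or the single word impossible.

rotate(0, -90), rotate(0, 180)

key: running rotate(0, 180) before rotate(0, -90) would end elsewhere — order is forced
start: config: θ0=180°, θ1=0°
step 1 (rotate(0, -90)): config: θ0=90°, θ1=0°
step 2 (rotate(0, 180)): config: θ0=270°, θ1=0°
uniquely the one of 25 2-step routes that fits.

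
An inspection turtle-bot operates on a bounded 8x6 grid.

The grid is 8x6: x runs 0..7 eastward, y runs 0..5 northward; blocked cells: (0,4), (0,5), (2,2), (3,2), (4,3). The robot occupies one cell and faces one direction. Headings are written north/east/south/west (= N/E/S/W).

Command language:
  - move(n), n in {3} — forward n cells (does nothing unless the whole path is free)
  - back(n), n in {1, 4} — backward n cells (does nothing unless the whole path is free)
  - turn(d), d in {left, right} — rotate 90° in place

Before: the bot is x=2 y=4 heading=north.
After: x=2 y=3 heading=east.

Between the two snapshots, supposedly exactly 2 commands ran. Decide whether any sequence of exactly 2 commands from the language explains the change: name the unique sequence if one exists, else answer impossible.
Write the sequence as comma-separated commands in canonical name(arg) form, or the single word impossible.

back(1), turn(right)

key: position moved to (2,3) AND the heading swung to E — translation plus rotation needed
initial: x=2 y=4 heading=north
step 1 (back(1)): x=2 y=3 heading=north
step 2 (turn(right)): x=2 y=3 heading=east
uniquely the one of 25 2-step routes that fits.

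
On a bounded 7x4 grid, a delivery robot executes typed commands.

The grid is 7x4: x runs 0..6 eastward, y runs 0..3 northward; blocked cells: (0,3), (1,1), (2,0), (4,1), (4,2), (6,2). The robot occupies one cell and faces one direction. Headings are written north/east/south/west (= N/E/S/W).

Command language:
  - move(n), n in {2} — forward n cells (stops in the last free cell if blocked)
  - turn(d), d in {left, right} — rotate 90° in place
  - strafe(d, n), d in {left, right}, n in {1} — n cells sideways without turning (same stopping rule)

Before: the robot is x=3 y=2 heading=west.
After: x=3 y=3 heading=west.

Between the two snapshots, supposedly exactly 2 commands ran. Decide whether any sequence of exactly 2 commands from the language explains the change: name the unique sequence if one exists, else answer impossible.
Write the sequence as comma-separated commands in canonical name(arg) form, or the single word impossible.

strafe(right, 1), strafe(right, 1)

key: the second strafe(right, 1) runs into the grid edge before its full distance
from: x=3 y=2 heading=west
step 1 (strafe(right, 1)): x=3 y=3 heading=west
step 2 (strafe(right, 1)): x=3 y=3 heading=west
no rival 2-sequence matches.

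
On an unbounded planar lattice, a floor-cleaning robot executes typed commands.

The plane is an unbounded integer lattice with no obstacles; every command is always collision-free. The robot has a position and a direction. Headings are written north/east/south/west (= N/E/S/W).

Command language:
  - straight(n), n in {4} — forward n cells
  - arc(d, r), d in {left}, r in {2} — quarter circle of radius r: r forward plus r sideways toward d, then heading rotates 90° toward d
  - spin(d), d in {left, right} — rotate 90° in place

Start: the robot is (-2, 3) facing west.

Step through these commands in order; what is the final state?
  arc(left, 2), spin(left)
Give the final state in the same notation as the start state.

begin: (-2, 3) facing west
1. arc(left, 2) → (-4, 1) facing south
2. spin(left) → (-4, 1) facing east

(-4, 1) facing east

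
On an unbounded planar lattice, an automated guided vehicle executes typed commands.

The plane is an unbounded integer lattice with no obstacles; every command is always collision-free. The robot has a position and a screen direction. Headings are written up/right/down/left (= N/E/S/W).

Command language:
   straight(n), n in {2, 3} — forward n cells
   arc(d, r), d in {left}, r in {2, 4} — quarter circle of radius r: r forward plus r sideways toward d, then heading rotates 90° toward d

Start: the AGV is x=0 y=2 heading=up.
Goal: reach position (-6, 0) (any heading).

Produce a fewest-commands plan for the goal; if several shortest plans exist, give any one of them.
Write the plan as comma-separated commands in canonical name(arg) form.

arc(left, 2), arc(left, 4)

begin: x=0 y=2 heading=up
1. arc(left, 2) → x=-2 y=4 heading=left
2. arc(left, 4) → x=-6 y=0 heading=down
no 1-step plan works, so 2 is optimal.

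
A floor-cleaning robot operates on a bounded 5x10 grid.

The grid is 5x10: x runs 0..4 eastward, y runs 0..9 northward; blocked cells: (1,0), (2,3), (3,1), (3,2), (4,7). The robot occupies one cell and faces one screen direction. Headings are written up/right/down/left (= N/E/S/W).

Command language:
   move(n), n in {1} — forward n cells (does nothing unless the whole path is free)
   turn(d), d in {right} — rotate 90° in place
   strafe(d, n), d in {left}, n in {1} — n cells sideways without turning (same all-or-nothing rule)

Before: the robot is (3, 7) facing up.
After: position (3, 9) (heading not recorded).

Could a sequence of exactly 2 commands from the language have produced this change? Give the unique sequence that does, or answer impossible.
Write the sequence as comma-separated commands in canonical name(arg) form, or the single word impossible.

from: (3, 7) facing up
[1] after move(1): (3, 8) facing up
[2] after move(1): (3, 9) facing up
no other 2-command option fits: unique.

move(1), move(1)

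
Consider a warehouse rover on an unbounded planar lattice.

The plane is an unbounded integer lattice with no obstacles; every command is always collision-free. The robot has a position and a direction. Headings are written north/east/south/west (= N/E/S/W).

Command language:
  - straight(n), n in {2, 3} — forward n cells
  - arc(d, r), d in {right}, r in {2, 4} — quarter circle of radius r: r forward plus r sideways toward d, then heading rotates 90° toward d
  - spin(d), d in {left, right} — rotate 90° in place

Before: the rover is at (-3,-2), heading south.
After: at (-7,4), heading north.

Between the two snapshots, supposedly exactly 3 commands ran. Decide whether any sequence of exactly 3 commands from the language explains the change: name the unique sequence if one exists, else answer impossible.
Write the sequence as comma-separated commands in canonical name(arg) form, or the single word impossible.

key: cell and facing (now N) both changed — the 3 commands mix motion and turning
initial: at (-3,-2), heading south
t=1 spin(right) ⇒ at (-3,-2), heading west
t=2 arc(right, 4) ⇒ at (-7,2), heading north
t=3 straight(2) ⇒ at (-7,4), heading north
uniquely the one of 216 3-step routes that fits.

spin(right), arc(right, 4), straight(2)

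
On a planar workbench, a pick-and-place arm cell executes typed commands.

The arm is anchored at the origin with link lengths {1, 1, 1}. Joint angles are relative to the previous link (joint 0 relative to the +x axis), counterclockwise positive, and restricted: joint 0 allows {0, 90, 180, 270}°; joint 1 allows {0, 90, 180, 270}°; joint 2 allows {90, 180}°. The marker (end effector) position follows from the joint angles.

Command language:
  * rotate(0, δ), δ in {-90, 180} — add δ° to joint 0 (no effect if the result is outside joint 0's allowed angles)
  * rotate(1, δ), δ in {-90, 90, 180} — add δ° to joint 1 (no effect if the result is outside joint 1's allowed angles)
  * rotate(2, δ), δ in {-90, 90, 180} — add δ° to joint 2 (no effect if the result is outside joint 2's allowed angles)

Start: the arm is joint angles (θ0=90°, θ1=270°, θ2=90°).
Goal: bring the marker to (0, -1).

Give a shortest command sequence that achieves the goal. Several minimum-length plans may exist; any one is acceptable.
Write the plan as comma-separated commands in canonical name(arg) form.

start: joint angles (θ0=90°, θ1=270°, θ2=90°)
1. rotate(2, 90) → joint angles (θ0=90°, θ1=270°, θ2=180°)
2. rotate(0, 180) → joint angles (θ0=270°, θ1=270°, θ2=180°)
no 1-step plan works, so 2 is optimal.

rotate(2, 90), rotate(0, 180)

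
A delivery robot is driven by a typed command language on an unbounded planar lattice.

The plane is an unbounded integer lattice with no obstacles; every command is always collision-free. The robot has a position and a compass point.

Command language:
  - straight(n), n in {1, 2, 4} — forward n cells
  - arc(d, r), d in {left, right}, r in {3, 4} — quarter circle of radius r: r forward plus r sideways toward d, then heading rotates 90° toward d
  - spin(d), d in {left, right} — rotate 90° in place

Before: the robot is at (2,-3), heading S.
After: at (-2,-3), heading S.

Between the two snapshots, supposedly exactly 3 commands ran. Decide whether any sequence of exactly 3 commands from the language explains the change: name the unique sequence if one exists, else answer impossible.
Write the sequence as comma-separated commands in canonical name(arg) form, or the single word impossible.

key: running spin(left) before spin(right) would end elsewhere — order is forced
from: at (2,-3), heading S
step 1 (spin(right)): at (2,-3), heading W
step 2 (straight(4)): at (-2,-3), heading W
step 3 (spin(left)): at (-2,-3), heading S
no rival 3-sequence matches.

spin(right), straight(4), spin(left)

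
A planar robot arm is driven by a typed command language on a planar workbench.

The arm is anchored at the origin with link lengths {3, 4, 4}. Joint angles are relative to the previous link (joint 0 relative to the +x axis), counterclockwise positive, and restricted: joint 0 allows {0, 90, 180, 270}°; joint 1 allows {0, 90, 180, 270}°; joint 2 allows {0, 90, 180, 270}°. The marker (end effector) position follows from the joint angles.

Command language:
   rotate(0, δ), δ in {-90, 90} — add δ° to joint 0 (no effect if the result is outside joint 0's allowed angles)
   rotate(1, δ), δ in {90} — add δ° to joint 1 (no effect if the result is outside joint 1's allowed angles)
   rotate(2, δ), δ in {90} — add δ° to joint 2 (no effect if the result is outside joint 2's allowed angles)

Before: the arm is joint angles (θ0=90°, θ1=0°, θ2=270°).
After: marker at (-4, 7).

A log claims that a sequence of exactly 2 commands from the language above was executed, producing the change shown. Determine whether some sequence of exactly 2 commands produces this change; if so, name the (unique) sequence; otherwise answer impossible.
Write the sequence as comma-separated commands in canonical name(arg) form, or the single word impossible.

rotate(2, 90), rotate(2, 90)

from: joint angles (θ0=90°, θ1=0°, θ2=270°)
[1] after rotate(2, 90): joint angles (θ0=90°, θ1=0°, θ2=0°)
[2] after rotate(2, 90): joint angles (θ0=90°, θ1=0°, θ2=90°)
no rival 2-sequence matches.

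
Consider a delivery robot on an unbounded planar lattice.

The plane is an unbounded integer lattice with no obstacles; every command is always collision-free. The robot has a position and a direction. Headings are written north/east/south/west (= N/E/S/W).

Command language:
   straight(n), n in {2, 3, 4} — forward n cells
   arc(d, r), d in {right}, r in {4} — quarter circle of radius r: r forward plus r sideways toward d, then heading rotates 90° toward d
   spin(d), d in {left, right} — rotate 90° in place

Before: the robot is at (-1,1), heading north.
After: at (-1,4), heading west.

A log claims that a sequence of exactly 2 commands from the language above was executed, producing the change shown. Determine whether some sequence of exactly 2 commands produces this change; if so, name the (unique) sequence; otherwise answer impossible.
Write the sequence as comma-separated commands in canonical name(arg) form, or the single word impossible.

key: position moved to (-1,4) AND the heading swung to W — translation plus rotation needed
start: at (-1,1), heading north
t=1 straight(3) ⇒ at (-1,4), heading north
t=2 spin(left) ⇒ at (-1,4), heading west
no other 2-command option fits: unique.

straight(3), spin(left)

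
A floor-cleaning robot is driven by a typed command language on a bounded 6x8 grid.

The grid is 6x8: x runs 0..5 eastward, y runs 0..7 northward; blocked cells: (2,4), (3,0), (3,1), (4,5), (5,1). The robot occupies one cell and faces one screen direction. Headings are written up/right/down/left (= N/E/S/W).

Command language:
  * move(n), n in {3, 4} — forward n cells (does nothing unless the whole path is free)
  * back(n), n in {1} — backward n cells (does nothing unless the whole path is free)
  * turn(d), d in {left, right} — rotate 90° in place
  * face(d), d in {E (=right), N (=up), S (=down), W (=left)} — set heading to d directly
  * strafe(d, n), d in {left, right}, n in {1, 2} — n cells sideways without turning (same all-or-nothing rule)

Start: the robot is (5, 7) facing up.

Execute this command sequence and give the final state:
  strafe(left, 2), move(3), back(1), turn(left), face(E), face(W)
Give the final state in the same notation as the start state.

begin: (5, 7) facing up
t=1 strafe(left, 2) ⇒ (3, 7) facing up
t=2 move(3) ⇒ (3, 7) facing up
t=3 back(1) ⇒ (3, 6) facing up
t=4 turn(left) ⇒ (3, 6) facing left
t=5 face(E) ⇒ (3, 6) facing right
t=6 face(W) ⇒ (3, 6) facing left

(3, 6) facing left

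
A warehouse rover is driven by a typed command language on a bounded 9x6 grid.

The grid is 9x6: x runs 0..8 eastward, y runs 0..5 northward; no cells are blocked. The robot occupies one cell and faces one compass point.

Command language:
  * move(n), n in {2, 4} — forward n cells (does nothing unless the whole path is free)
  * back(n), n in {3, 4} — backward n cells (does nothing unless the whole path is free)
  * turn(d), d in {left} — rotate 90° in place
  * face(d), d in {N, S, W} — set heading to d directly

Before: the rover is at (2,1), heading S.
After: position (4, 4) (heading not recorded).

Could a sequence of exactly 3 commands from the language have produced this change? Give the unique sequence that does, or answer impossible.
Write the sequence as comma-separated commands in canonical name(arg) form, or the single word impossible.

key: running move(2) before back(3) would end elsewhere — order is forced
t0: at (2,1), heading S
1. back(3) → at (2,4), heading S
2. turn(left) → at (2,4), heading E
3. move(2) → at (4,4), heading E
all 512 alternatives checked — unique.

back(3), turn(left), move(2)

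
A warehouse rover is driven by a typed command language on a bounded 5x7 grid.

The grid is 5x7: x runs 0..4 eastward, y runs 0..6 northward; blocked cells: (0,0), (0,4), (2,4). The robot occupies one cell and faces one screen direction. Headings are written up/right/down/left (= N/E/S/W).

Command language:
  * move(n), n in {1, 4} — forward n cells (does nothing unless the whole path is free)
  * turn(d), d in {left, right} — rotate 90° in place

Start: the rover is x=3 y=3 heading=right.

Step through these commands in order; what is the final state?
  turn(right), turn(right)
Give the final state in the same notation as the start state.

from: x=3 y=3 heading=right
t=1 turn(right) ⇒ x=3 y=3 heading=down
t=2 turn(right) ⇒ x=3 y=3 heading=left

x=3 y=3 heading=left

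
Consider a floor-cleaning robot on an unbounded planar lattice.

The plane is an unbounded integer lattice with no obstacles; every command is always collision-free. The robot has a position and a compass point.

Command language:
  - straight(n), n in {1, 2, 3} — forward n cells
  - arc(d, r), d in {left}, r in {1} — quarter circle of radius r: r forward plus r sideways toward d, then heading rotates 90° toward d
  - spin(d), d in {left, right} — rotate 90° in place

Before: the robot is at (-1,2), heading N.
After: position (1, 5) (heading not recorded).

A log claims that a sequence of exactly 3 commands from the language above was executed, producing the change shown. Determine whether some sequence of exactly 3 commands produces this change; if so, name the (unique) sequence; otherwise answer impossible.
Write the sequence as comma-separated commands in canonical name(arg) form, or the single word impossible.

key: order matters: swapping straight(3) and straight(2) lands elsewhere
start: at (-1,2), heading N
t=1 straight(3) ⇒ at (-1,5), heading N
t=2 spin(right) ⇒ at (-1,5), heading E
t=3 straight(2) ⇒ at (1,5), heading E
no rival 3-sequence matches.

straight(3), spin(right), straight(2)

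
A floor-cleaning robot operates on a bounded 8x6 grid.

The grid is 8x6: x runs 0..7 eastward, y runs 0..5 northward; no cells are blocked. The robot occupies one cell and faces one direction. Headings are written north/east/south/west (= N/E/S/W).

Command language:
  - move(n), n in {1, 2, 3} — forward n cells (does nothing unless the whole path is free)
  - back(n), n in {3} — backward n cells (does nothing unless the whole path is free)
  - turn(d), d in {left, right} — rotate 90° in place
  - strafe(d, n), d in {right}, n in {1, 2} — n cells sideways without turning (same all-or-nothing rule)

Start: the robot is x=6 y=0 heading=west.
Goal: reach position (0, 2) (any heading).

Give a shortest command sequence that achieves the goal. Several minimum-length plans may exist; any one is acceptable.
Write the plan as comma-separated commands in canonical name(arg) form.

strafe(right, 2), move(3), move(3)

t0: x=6 y=0 heading=west
[1] after strafe(right, 2): x=6 y=2 heading=west
[2] after move(3): x=3 y=2 heading=west
[3] after move(3): x=0 y=2 heading=west
no 2-step plan works, so 3 is optimal.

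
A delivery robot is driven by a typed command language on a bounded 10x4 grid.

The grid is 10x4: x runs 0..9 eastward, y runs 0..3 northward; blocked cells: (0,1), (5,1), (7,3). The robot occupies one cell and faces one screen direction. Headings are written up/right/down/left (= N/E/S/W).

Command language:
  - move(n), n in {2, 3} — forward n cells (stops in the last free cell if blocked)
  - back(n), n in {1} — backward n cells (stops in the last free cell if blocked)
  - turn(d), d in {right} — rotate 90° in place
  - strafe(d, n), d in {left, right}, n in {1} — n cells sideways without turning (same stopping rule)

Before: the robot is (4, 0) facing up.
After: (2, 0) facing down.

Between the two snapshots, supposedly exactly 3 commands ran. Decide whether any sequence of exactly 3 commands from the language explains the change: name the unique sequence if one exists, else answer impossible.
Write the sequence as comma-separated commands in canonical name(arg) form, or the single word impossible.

impossible

all 216 sequences checked — none match.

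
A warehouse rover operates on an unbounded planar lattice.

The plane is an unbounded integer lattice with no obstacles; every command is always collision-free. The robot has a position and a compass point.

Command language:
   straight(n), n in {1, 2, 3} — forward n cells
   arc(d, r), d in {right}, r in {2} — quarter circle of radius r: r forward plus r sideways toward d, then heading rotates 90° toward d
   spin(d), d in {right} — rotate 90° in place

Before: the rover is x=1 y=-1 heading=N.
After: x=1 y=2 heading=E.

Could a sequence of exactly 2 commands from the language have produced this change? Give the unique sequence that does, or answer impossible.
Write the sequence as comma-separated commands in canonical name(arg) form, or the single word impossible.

straight(3), spin(right)

key: position moved to (1,2) AND the heading swung to E — translation plus rotation needed
from: x=1 y=-1 heading=N
[1] after straight(3): x=1 y=2 heading=N
[2] after spin(right): x=1 y=2 heading=E
uniquely the one of 25 2-step routes that fits.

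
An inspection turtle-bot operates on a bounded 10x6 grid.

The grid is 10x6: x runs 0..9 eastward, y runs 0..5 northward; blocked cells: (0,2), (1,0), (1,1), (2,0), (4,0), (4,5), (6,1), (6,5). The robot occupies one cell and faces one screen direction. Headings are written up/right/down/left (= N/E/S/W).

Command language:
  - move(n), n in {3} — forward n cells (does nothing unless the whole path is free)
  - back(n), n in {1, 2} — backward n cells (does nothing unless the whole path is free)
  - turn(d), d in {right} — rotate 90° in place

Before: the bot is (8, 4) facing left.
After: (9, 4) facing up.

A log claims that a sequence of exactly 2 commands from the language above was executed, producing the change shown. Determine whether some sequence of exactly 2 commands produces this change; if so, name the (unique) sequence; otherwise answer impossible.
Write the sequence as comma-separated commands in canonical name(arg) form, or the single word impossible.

key: position moved to (9,4) AND the heading swung to N — translation plus rotation needed
start: (8, 4) facing left
[1] after back(1): (9, 4) facing left
[2] after turn(right): (9, 4) facing up
all 16 alternatives checked — unique.

back(1), turn(right)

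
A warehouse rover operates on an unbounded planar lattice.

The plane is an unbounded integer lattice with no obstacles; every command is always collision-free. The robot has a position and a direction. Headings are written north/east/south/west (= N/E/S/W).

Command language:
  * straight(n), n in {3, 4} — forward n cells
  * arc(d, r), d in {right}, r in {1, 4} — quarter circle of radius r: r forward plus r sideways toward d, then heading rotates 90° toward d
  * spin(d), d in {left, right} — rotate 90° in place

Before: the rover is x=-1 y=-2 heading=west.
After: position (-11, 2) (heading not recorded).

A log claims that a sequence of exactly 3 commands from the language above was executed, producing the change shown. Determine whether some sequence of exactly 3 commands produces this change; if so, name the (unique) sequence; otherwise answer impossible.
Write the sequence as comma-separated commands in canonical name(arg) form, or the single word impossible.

straight(3), straight(3), arc(right, 4)

key: running arc(right, 4) before straight(3) would end elsewhere — order is forced
from: x=-1 y=-2 heading=west
1. straight(3) → x=-4 y=-2 heading=west
2. straight(3) → x=-7 y=-2 heading=west
3. arc(right, 4) → x=-11 y=2 heading=north
no other 3-command option fits: unique.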